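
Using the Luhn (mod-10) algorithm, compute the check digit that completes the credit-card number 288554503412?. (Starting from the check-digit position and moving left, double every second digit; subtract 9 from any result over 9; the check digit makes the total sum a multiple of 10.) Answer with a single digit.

Partial digits right→left: 2 1 4 3 0 5 4 5 5 8 8 2
Double every second digit counting from the check-digit position (so the 1st, 3rd, 5th, ... of the partial from the right).
  doubled (with −9 where >9): 4 8 0 8 1 7 → sum 28
  kept as-is: 1 3 5 5 8 2 → sum 24
Total = 28 + 24 = 52.
Check digit = (10 − (52 mod 10)) mod 10 = 8.

8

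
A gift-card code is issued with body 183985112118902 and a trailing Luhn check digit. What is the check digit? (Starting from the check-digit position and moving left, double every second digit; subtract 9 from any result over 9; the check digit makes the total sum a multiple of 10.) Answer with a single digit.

Partial digits right→left: 2 0 9 8 1 1 2 1 1 5 8 9 3 8 1
Double every second digit counting from the check-digit position (so the 1st, 3rd, 5th, ... of the partial from the right).
  doubled (with −9 where >9): 4 9 2 4 2 7 6 2 → sum 36
  kept as-is: 0 8 1 1 5 9 8 → sum 32
Total = 36 + 32 = 68.
Check digit = (10 − (68 mod 10)) mod 10 = 2.

2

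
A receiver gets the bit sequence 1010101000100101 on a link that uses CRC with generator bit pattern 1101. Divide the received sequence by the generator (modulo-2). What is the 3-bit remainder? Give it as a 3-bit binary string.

Modulo-2 division of 1010101000100101 by 1101:
  pos 0: 1010 XOR 1101 = 0111
  pos 1: 1111 XOR 1101 = 0010
  pos 3: 1001 XOR 1101 = 0100
  pos 4: 1000 XOR 1101 = 0101
  pos 5: 1010 XOR 1101 = 0111
  pos 6: 1110 XOR 1101 = 0011
  pos 8: 1110 XOR 1101 = 0011
  pos 10: 1101 XOR 1101 = 0000
Remainder = 001 (nonzero — an error is detected).

001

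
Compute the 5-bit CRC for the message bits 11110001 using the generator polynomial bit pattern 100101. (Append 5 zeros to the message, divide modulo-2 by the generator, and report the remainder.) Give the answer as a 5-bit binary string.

00111

Append 5 zeros: 1111000100000. Divide by 100101 (XOR where the leading bit is 1):
  pos 0: 111100 XOR 100101 = 011001
  pos 1: 110010 XOR 100101 = 010111
  pos 2: 101111 XOR 100101 = 001010
  pos 4: 101000 XOR 100101 = 001101
  pos 6: 110100 XOR 100101 = 010001
  pos 7: 100010 XOR 100101 = 000111
Remainder (last 5 bits) = 00111. This is the CRC / FCS.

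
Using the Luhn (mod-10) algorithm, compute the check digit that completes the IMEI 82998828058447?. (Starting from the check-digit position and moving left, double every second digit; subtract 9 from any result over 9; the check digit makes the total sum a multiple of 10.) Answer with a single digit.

0

Partial digits right→left: 7 4 4 8 5 0 8 2 8 8 9 9 2 8
Double every second digit counting from the check-digit position (so the 1st, 3rd, 5th, ... of the partial from the right).
  doubled (with −9 where >9): 5 8 1 7 7 9 4 → sum 41
  kept as-is: 4 8 0 2 8 9 8 → sum 39
Total = 41 + 39 = 80.
Check digit = (10 − (80 mod 10)) mod 10 = 0.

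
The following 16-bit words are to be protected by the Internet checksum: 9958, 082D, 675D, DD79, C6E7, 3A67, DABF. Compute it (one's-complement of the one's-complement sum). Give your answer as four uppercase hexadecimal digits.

One's-complement addition (fold any carry out of bit 15 back into bit 0):
  0x9958 + 0x082D = 0x0A185
  0xA185 + 0x675D = 0x108E2 → wrap carry → 0x08E3
  0x08E3 + 0xDD79 = 0x0E65C
  0xE65C + 0xC6E7 = 0x1AD43 → wrap carry → 0xAD44
  0xAD44 + 0x3A67 = 0x0E7AB
  0xE7AB + 0xDABF = 0x1C26A → wrap carry → 0xC26B
One's-complement sum = 0xC26B.
Checksum = ~0xC26B & 0xFFFF = 0x3D94.

3D94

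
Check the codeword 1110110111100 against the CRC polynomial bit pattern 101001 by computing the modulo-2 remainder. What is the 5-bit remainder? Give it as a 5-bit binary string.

Modulo-2 division of 1110110111100 by 101001:
  pos 0: 111011 XOR 101001 = 010010
  pos 1: 100100 XOR 101001 = 001101
  pos 3: 110111 XOR 101001 = 011110
  pos 4: 111101 XOR 101001 = 010100
  pos 5: 101001 XOR 101001 = 000000
Remainder = 00000 (zero — the frame passes the CRC check).

00000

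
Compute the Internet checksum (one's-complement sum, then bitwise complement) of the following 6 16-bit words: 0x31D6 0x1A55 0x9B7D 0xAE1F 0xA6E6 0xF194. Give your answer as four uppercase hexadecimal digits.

One's-complement addition (fold any carry out of bit 15 back into bit 0):
  0x31D6 + 0x1A55 = 0x04C2B
  0x4C2B + 0x9B7D = 0x0E7A8
  0xE7A8 + 0xAE1F = 0x195C7 → wrap carry → 0x95C8
  0x95C8 + 0xA6E6 = 0x13CAE → wrap carry → 0x3CAF
  0x3CAF + 0xF194 = 0x12E43 → wrap carry → 0x2E44
One's-complement sum = 0x2E44.
Checksum = ~0x2E44 & 0xFFFF = 0xD1BB.

D1BB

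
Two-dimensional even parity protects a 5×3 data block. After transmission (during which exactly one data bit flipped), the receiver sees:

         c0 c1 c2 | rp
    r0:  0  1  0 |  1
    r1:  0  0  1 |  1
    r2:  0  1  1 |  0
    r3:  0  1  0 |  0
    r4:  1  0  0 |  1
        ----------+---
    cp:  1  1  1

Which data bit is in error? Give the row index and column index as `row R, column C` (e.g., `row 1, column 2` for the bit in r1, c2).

row 3, column 2

Recompute each row's even parity and compare to rp:
  r0: data parity 1, sent rp 1 → ok
  r1: data parity 1, sent rp 1 → ok
  r2: data parity 0, sent rp 0 → ok
  r3: data parity 1, sent rp 0 → mismatch
  r4: data parity 1, sent rp 1 → ok
Recompute each column's even parity and compare to cp:
  c0: data parity 1, sent cp 1 → ok
  c1: data parity 1, sent cp 1 → ok
  c2: data parity 0, sent cp 1 → mismatch
Exactly one row (r3) and one column (c2) fail → the flipped bit is at their intersection.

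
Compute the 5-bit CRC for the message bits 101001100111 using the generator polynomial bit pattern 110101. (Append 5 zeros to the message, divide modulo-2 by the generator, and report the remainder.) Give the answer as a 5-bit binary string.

10000

Append 5 zeros: 10100110011100000. Divide by 110101 (XOR where the leading bit is 1):
  pos 0: 101001 XOR 110101 = 011100
  pos 1: 111001 XOR 110101 = 001100
  pos 3: 110000 XOR 110101 = 000101
  pos 6: 101111 XOR 110101 = 011010
  pos 7: 110100 XOR 110101 = 000001
Remainder (last 5 bits) = 10000. This is the CRC / FCS.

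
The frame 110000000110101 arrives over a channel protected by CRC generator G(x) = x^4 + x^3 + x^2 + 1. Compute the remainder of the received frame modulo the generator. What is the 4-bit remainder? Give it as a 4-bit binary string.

Modulo-2 division of 110000000110101 by 11101:
  pos 0: 11000 XOR 11101 = 00101
  pos 2: 10100 XOR 11101 = 01001
  pos 3: 10010 XOR 11101 = 01111
  pos 4: 11110 XOR 11101 = 00011
  pos 7: 11110 XOR 11101 = 00011
  pos 10: 11101 XOR 11101 = 00000
Remainder = 0000 (zero — the frame passes the CRC check).

0000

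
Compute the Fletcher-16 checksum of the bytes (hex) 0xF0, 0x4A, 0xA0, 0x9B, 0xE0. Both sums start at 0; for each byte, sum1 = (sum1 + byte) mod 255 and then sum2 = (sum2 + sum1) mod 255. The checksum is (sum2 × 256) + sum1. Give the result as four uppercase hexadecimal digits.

Running sums (mod 255):
  after byte 0 (0xF0): sum1=240, sum2=240
  after byte 1 (0x4A): sum1=59, sum2=44
  after byte 2 (0xA0): sum1=219, sum2=8
  after byte 3 (0x9B): sum1=119, sum2=127
  after byte 4 (0xE0): sum1=88, sum2=215
Checksum = sum2·256 + sum1 = 215·256 + 88 = 55128 = 0xD758.

D758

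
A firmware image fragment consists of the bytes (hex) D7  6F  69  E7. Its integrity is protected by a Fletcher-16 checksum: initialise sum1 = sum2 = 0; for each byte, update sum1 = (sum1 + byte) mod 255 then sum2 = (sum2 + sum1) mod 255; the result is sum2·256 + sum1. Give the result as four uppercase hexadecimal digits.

6898

Running sums (mod 255):
  after byte 0 (D7): sum1=215, sum2=215
  after byte 1 (6F): sum1=71, sum2=31
  after byte 2 (69): sum1=176, sum2=207
  after byte 3 (E7): sum1=152, sum2=104
Checksum = sum2·256 + sum1 = 104·256 + 152 = 26776 = 0x6898.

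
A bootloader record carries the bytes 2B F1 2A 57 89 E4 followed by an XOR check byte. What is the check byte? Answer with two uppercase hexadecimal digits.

CA

XOR the bytes together:
  start with 0x2B
  0x2B ⊕ 0xF1 = 0xDA
  0xDA ⊕ 0x2A = 0xF0
  0xF0 ⊕ 0x57 = 0xA7
  0xA7 ⊕ 0x89 = 0x2E
  0x2E ⊕ 0xE4 = 0xCA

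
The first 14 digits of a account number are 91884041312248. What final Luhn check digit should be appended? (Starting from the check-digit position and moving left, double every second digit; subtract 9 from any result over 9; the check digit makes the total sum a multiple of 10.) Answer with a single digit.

2

Partial digits right→left: 8 4 2 2 1 3 1 4 0 4 8 8 1 9
Double every second digit counting from the check-digit position (so the 1st, 3rd, 5th, ... of the partial from the right).
  doubled (with −9 where >9): 7 4 2 2 0 7 2 → sum 24
  kept as-is: 4 2 3 4 4 8 9 → sum 34
Total = 24 + 34 = 58.
Check digit = (10 − (58 mod 10)) mod 10 = 2.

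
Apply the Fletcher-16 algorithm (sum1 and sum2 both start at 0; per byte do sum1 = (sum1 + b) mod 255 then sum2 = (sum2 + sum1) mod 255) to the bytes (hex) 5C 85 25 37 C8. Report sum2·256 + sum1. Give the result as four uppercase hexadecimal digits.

Running sums (mod 255):
  after byte 0 (5C): sum1=92, sum2=92
  after byte 1 (85): sum1=225, sum2=62
  after byte 2 (25): sum1=7, sum2=69
  after byte 3 (37): sum1=62, sum2=131
  after byte 4 (C8): sum1=7, sum2=138
Checksum = sum2·256 + sum1 = 138·256 + 7 = 35335 = 0x8A07.

8A07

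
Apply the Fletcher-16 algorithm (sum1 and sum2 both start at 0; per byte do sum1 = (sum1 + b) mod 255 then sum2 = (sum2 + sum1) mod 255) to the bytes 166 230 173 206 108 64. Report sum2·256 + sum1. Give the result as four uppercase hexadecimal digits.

Running sums (mod 255):
  after byte 0 (166): sum1=166, sum2=166
  after byte 1 (230): sum1=141, sum2=52
  after byte 2 (173): sum1=59, sum2=111
  after byte 3 (206): sum1=10, sum2=121
  after byte 4 (108): sum1=118, sum2=239
  after byte 5 (64): sum1=182, sum2=166
Checksum = sum2·256 + sum1 = 166·256 + 182 = 42678 = 0xA6B6.

A6B6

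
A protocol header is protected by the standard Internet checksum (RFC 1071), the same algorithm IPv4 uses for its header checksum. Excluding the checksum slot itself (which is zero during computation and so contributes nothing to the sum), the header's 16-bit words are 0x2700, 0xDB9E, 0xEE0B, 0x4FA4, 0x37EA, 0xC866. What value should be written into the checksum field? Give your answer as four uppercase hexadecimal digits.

BF5F

One's-complement addition (fold any carry out of bit 15 back into bit 0):
  0x2700 + 0xDB9E = 0x1029E → wrap carry → 0x029F
  0x029F + 0xEE0B = 0x0F0AA
  0xF0AA + 0x4FA4 = 0x1404E → wrap carry → 0x404F
  0x404F + 0x37EA = 0x07839
  0x7839 + 0xC866 = 0x1409F → wrap carry → 0x40A0
One's-complement sum = 0x40A0.
Checksum = ~0x40A0 & 0xFFFF = 0xBF5F.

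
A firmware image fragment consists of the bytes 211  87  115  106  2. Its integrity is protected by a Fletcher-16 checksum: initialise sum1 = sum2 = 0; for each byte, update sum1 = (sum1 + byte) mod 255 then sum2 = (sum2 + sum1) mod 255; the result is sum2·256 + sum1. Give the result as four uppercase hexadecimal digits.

B10B

Running sums (mod 255):
  after byte 0 (211): sum1=211, sum2=211
  after byte 1 (87): sum1=43, sum2=254
  after byte 2 (115): sum1=158, sum2=157
  after byte 3 (106): sum1=9, sum2=166
  after byte 4 (2): sum1=11, sum2=177
Checksum = sum2·256 + sum1 = 177·256 + 11 = 45323 = 0xB10B.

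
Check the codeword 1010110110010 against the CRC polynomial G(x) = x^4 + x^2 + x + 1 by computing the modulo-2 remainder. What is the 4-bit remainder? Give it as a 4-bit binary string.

Modulo-2 division of 1010110110010 by 10111:
  pos 0: 10101 XOR 10111 = 00010
  pos 3: 10101 XOR 10111 = 00010
  pos 6: 10100 XOR 10111 = 00011
Remainder = 1110 (nonzero — an error is detected).

1110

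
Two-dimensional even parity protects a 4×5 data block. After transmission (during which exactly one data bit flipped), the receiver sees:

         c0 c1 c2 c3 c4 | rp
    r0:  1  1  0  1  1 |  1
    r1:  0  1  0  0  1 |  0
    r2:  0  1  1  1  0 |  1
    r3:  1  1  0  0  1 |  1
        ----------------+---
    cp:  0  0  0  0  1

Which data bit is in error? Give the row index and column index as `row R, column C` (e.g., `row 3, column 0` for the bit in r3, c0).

Recompute each row's even parity and compare to rp:
  r0: data parity 0, sent rp 1 → mismatch
  r1: data parity 0, sent rp 0 → ok
  r2: data parity 1, sent rp 1 → ok
  r3: data parity 1, sent rp 1 → ok
Recompute each column's even parity and compare to cp:
  c0: data parity 0, sent cp 0 → ok
  c1: data parity 0, sent cp 0 → ok
  c2: data parity 1, sent cp 0 → mismatch
  c3: data parity 0, sent cp 0 → ok
  c4: data parity 1, sent cp 1 → ok
Exactly one row (r0) and one column (c2) fail → the flipped bit is at their intersection.

row 0, column 2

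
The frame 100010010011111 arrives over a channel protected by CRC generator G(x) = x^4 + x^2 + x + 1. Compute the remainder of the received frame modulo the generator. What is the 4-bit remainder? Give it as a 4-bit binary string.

Modulo-2 division of 100010010011111 by 10111:
  pos 0: 10001 XOR 10111 = 00110
  pos 2: 11000 XOR 10111 = 01111
  pos 3: 11111 XOR 10111 = 01000
  pos 4: 10000 XOR 10111 = 00111
  pos 6: 11101 XOR 10111 = 01010
  pos 7: 10101 XOR 10111 = 00010
  pos 10: 10111 XOR 10111 = 00000
Remainder = 0000 (zero — the frame passes the CRC check).

0000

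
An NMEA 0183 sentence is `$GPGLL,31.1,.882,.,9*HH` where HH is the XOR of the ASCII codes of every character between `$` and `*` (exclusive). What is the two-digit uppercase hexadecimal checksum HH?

XOR the ASCII codes of the payload characters:
  'G' = 0x47 → acc = 0x47
  'P' = 0x50 → acc = 0x17
  'G' = 0x47 → acc = 0x50
  'L' = 0x4C → acc = 0x1C
  'L' = 0x4C → acc = 0x50
  ',' = 0x2C → acc = 0x7C
  '3' = 0x33 → acc = 0x4F
  '1' = 0x31 → acc = 0x7E
  '.' = 0x2E → acc = 0x50
  '1' = 0x31 → acc = 0x61
  ',' = 0x2C → acc = 0x4D
  '.' = 0x2E → acc = 0x63
  '8' = 0x38 → acc = 0x5B
  '8' = 0x38 → acc = 0x63
  '2' = 0x32 → acc = 0x51
  ',' = 0x2C → acc = 0x7D
  '.' = 0x2E → acc = 0x53
  ',' = 0x2C → acc = 0x7F
  '9' = 0x39 → acc = 0x46
Checksum = 0x46.

46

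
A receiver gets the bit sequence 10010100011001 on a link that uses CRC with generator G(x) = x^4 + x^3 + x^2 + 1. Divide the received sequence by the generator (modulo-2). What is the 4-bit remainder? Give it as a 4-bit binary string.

0000

Modulo-2 division of 10010100011001 by 11101:
  pos 0: 10010 XOR 11101 = 01111
  pos 1: 11111 XOR 11101 = 00010
  pos 4: 10000 XOR 11101 = 01101
  pos 5: 11011 XOR 11101 = 00110
  pos 7: 11010 XOR 11101 = 00111
  pos 9: 11101 XOR 11101 = 00000
Remainder = 0000 (zero — the frame passes the CRC check).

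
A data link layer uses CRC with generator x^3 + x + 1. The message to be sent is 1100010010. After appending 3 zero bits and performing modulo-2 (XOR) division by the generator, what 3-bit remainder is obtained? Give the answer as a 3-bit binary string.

Append 3 zeros: 1100010010000. Divide by 1011 (XOR where the leading bit is 1):
  pos 0: 1100 XOR 1011 = 0111
  pos 1: 1110 XOR 1011 = 0101
  pos 2: 1011 XOR 1011 = 0000
  pos 8: 1000 XOR 1011 = 0011
Remainder (last 3 bits) = 110. This is the CRC / FCS.

110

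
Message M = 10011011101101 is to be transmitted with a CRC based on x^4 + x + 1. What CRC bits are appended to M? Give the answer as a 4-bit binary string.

0111

Append 4 zeros: 100110111011010000. Divide by 10011 (XOR where the leading bit is 1):
  pos 0: 10011 XOR 10011 = 00000
  pos 6: 11101 XOR 10011 = 01110
  pos 7: 11101 XOR 10011 = 01110
  pos 8: 11100 XOR 10011 = 01111
  pos 9: 11111 XOR 10011 = 01100
  pos 10: 11000 XOR 10011 = 01011
  pos 11: 10110 XOR 10011 = 00101
  pos 13: 10100 XOR 10011 = 00111
Remainder (last 4 bits) = 0111. This is the CRC / FCS.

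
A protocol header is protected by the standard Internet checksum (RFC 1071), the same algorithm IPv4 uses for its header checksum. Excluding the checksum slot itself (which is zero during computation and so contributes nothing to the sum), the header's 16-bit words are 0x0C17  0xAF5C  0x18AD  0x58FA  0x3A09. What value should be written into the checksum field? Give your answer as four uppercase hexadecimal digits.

One's-complement addition (fold any carry out of bit 15 back into bit 0):
  0x0C17 + 0xAF5C = 0x0BB73
  0xBB73 + 0x18AD = 0x0D420
  0xD420 + 0x58FA = 0x12D1A → wrap carry → 0x2D1B
  0x2D1B + 0x3A09 = 0x06724
One's-complement sum = 0x6724.
Checksum = ~0x6724 & 0xFFFF = 0x98DB.

98DB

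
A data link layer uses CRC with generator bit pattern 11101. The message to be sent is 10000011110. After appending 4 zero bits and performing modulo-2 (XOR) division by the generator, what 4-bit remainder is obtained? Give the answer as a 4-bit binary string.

Append 4 zeros: 100000111100000. Divide by 11101 (XOR where the leading bit is 1):
  pos 0: 10000 XOR 11101 = 01101
  pos 1: 11010 XOR 11101 = 00111
  pos 3: 11111 XOR 11101 = 00010
  pos 6: 10110 XOR 11101 = 01011
  pos 7: 10110 XOR 11101 = 01011
  pos 8: 10110 XOR 11101 = 01011
  pos 9: 10110 XOR 11101 = 01011
  pos 10: 10110 XOR 11101 = 01011
Remainder (last 4 bits) = 1011. This is the CRC / FCS.

1011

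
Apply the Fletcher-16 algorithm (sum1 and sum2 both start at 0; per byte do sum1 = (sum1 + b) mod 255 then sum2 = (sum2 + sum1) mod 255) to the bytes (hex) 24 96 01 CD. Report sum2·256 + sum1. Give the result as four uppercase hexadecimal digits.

2489

Running sums (mod 255):
  after byte 0 (24): sum1=36, sum2=36
  after byte 1 (96): sum1=186, sum2=222
  after byte 2 (01): sum1=187, sum2=154
  after byte 3 (CD): sum1=137, sum2=36
Checksum = sum2·256 + sum1 = 36·256 + 137 = 9353 = 0x2489.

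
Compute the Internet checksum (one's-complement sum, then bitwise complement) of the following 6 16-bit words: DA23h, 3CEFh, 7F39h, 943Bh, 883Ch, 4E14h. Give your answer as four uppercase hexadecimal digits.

One's-complement addition (fold any carry out of bit 15 back into bit 0):
  0xDA23 + 0x3CEF = 0x11712 → wrap carry → 0x1713
  0x1713 + 0x7F39 = 0x0964C
  0x964C + 0x943B = 0x12A87 → wrap carry → 0x2A88
  0x2A88 + 0x883C = 0x0B2C4
  0xB2C4 + 0x4E14 = 0x100D8 → wrap carry → 0x00D9
One's-complement sum = 0x00D9.
Checksum = ~0x00D9 & 0xFFFF = 0xFF26.

FF26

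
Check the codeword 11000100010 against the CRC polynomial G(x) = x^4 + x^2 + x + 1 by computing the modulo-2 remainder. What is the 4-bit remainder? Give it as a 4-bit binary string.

0000

Modulo-2 division of 11000100010 by 10111:
  pos 0: 11000 XOR 10111 = 01111
  pos 1: 11111 XOR 10111 = 01000
  pos 2: 10000 XOR 10111 = 00111
  pos 4: 11100 XOR 10111 = 01011
  pos 5: 10111 XOR 10111 = 00000
Remainder = 0000 (zero — the frame passes the CRC check).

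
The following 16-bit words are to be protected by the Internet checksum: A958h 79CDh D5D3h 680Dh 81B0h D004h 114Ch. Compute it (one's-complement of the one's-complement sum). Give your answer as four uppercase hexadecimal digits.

3BF7

One's-complement addition (fold any carry out of bit 15 back into bit 0):
  0xA958 + 0x79CD = 0x12325 → wrap carry → 0x2326
  0x2326 + 0xD5D3 = 0x0F8F9
  0xF8F9 + 0x680D = 0x16106 → wrap carry → 0x6107
  0x6107 + 0x81B0 = 0x0E2B7
  0xE2B7 + 0xD004 = 0x1B2BB → wrap carry → 0xB2BC
  0xB2BC + 0x114C = 0x0C408
One's-complement sum = 0xC408.
Checksum = ~0xC408 & 0xFFFF = 0x3BF7.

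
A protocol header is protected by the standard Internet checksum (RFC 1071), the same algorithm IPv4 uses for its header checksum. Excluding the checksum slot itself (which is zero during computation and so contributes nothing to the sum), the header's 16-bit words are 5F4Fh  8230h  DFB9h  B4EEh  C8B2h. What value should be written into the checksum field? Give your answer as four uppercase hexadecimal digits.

One's-complement addition (fold any carry out of bit 15 back into bit 0):
  0x5F4F + 0x8230 = 0x0E17F
  0xE17F + 0xDFB9 = 0x1C138 → wrap carry → 0xC139
  0xC139 + 0xB4EE = 0x17627 → wrap carry → 0x7628
  0x7628 + 0xC8B2 = 0x13EDA → wrap carry → 0x3EDB
One's-complement sum = 0x3EDB.
Checksum = ~0x3EDB & 0xFFFF = 0xC124.

C124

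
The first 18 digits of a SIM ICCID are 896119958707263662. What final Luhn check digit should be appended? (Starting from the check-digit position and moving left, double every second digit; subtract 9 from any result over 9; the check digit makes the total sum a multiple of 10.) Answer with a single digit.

Partial digits right→left: 2 6 6 3 6 2 7 0 7 8 5 9 9 1 1 6 9 8
Double every second digit counting from the check-digit position (so the 1st, 3rd, 5th, ... of the partial from the right).
  doubled (with −9 where >9): 4 3 3 5 5 1 9 2 9 → sum 41
  kept as-is: 6 3 2 0 8 9 1 6 8 → sum 43
Total = 41 + 43 = 84.
Check digit = (10 − (84 mod 10)) mod 10 = 6.

6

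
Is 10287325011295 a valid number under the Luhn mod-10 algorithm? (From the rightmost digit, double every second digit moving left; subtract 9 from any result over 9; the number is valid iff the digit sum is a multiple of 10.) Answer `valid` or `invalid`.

valid

From the right, keep odd positions and double even positions (subtract 9 from any doubled value over 9):
  doubled (positions 2,4,...): 9 2 0 4 5 4 2 → sum 26
  kept (positions 1,3,...): 5 2 1 5 3 8 0 → sum 24
Total = 50.
50 mod 10 = 0, so the number is valid.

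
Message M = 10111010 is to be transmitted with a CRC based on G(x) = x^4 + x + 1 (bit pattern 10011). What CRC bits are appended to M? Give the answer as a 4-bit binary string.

Append 4 zeros: 101110100000. Divide by 10011 (XOR where the leading bit is 1):
  pos 0: 10111 XOR 10011 = 00100
  pos 2: 10001 XOR 10011 = 00010
  pos 5: 10000 XOR 10011 = 00011
Remainder (last 4 bits) = 1100. This is the CRC / FCS.

1100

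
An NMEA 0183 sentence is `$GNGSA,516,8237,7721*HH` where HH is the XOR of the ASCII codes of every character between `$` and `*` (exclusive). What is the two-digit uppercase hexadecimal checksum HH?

XOR the ASCII codes of the payload characters:
  'G' = 0x47 → acc = 0x47
  'N' = 0x4E → acc = 0x09
  'G' = 0x47 → acc = 0x4E
  'S' = 0x53 → acc = 0x1D
  'A' = 0x41 → acc = 0x5C
  ',' = 0x2C → acc = 0x70
  '5' = 0x35 → acc = 0x45
  '1' = 0x31 → acc = 0x74
  '6' = 0x36 → acc = 0x42
  ',' = 0x2C → acc = 0x6E
  '8' = 0x38 → acc = 0x56
  '2' = 0x32 → acc = 0x64
  '3' = 0x33 → acc = 0x57
  '7' = 0x37 → acc = 0x60
  ',' = 0x2C → acc = 0x4C
  '7' = 0x37 → acc = 0x7B
  '7' = 0x37 → acc = 0x4C
  '2' = 0x32 → acc = 0x7E
  '1' = 0x31 → acc = 0x4F
Checksum = 0x4F.

4F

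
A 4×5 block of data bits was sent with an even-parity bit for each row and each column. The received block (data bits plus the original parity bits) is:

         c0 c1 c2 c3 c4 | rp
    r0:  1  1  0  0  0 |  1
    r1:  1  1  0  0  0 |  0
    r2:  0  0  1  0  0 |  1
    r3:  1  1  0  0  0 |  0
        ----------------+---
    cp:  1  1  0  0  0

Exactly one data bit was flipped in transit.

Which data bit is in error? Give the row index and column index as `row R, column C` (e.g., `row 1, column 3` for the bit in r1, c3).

row 0, column 2

Recompute each row's even parity and compare to rp:
  r0: data parity 0, sent rp 1 → mismatch
  r1: data parity 0, sent rp 0 → ok
  r2: data parity 1, sent rp 1 → ok
  r3: data parity 0, sent rp 0 → ok
Recompute each column's even parity and compare to cp:
  c0: data parity 1, sent cp 1 → ok
  c1: data parity 1, sent cp 1 → ok
  c2: data parity 1, sent cp 0 → mismatch
  c3: data parity 0, sent cp 0 → ok
  c4: data parity 0, sent cp 0 → ok
Exactly one row (r0) and one column (c2) fail → the flipped bit is at their intersection.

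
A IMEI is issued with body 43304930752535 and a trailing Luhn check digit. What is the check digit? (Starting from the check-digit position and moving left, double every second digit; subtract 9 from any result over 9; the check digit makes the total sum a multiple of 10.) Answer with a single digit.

Partial digits right→left: 5 3 5 2 5 7 0 3 9 4 0 3 3 4
Double every second digit counting from the check-digit position (so the 1st, 3rd, 5th, ... of the partial from the right).
  doubled (with −9 where >9): 1 1 1 0 9 0 6 → sum 18
  kept as-is: 3 2 7 3 4 3 4 → sum 26
Total = 18 + 26 = 44.
Check digit = (10 − (44 mod 10)) mod 10 = 6.

6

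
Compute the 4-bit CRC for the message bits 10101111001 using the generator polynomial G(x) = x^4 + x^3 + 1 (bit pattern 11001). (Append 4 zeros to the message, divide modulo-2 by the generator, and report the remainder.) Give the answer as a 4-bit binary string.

0000

Append 4 zeros: 101011110010000. Divide by 11001 (XOR where the leading bit is 1):
  pos 0: 10101 XOR 11001 = 01100
  pos 1: 11001 XOR 11001 = 00000
  pos 6: 11001 XOR 11001 = 00000
Remainder (last 4 bits) = 0000. This is the CRC / FCS.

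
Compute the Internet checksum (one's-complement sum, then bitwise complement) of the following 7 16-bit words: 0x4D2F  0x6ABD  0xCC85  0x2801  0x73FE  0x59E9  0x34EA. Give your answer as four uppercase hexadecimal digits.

50BA

One's-complement addition (fold any carry out of bit 15 back into bit 0):
  0x4D2F + 0x6ABD = 0x0B7EC
  0xB7EC + 0xCC85 = 0x18471 → wrap carry → 0x8472
  0x8472 + 0x2801 = 0x0AC73
  0xAC73 + 0x73FE = 0x12071 → wrap carry → 0x2072
  0x2072 + 0x59E9 = 0x07A5B
  0x7A5B + 0x34EA = 0x0AF45
One's-complement sum = 0xAF45.
Checksum = ~0xAF45 & 0xFFFF = 0x50BA.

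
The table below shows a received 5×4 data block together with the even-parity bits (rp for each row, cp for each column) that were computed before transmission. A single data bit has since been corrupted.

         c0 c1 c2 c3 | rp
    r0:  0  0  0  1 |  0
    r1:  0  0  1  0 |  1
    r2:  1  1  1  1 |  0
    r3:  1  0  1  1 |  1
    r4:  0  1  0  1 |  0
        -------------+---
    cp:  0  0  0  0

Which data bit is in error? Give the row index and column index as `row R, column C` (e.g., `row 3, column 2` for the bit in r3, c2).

row 0, column 2

Recompute each row's even parity and compare to rp:
  r0: data parity 1, sent rp 0 → mismatch
  r1: data parity 1, sent rp 1 → ok
  r2: data parity 0, sent rp 0 → ok
  r3: data parity 1, sent rp 1 → ok
  r4: data parity 0, sent rp 0 → ok
Recompute each column's even parity and compare to cp:
  c0: data parity 0, sent cp 0 → ok
  c1: data parity 0, sent cp 0 → ok
  c2: data parity 1, sent cp 0 → mismatch
  c3: data parity 0, sent cp 0 → ok
Exactly one row (r0) and one column (c2) fail → the flipped bit is at their intersection.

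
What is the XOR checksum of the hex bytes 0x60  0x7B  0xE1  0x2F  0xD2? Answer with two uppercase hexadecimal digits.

XOR the bytes together:
  start with 0x60
  0x60 ⊕ 0x7B = 0x1B
  0x1B ⊕ 0xE1 = 0xFA
  0xFA ⊕ 0x2F = 0xD5
  0xD5 ⊕ 0xD2 = 0x07

07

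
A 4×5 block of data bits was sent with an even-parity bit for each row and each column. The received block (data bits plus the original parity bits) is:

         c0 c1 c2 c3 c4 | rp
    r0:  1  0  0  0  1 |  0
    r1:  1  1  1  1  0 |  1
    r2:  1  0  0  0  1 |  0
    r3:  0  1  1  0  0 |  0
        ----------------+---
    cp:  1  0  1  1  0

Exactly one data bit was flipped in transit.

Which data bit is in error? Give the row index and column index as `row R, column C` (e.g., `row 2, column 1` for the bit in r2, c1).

Recompute each row's even parity and compare to rp:
  r0: data parity 0, sent rp 0 → ok
  r1: data parity 0, sent rp 1 → mismatch
  r2: data parity 0, sent rp 0 → ok
  r3: data parity 0, sent rp 0 → ok
Recompute each column's even parity and compare to cp:
  c0: data parity 1, sent cp 1 → ok
  c1: data parity 0, sent cp 0 → ok
  c2: data parity 0, sent cp 1 → mismatch
  c3: data parity 1, sent cp 1 → ok
  c4: data parity 0, sent cp 0 → ok
Exactly one row (r1) and one column (c2) fail → the flipped bit is at their intersection.

row 1, column 2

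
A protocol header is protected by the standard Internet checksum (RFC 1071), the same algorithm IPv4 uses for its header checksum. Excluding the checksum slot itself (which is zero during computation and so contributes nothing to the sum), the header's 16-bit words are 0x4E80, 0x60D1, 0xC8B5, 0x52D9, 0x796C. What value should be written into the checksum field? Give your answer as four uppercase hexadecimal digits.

One's-complement addition (fold any carry out of bit 15 back into bit 0):
  0x4E80 + 0x60D1 = 0x0AF51
  0xAF51 + 0xC8B5 = 0x17806 → wrap carry → 0x7807
  0x7807 + 0x52D9 = 0x0CAE0
  0xCAE0 + 0x796C = 0x1444C → wrap carry → 0x444D
One's-complement sum = 0x444D.
Checksum = ~0x444D & 0xFFFF = 0xBBB2.

BBB2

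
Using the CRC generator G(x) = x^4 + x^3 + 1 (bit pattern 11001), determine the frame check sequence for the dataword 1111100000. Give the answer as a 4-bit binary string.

Append 4 zeros: 11111000000000. Divide by 11001 (XOR where the leading bit is 1):
  pos 0: 11111 XOR 11001 = 00110
  pos 2: 11000 XOR 11001 = 00001
  pos 6: 10000 XOR 11001 = 01001
  pos 7: 10010 XOR 11001 = 01011
  pos 8: 10110 XOR 11001 = 01111
  pos 9: 11110 XOR 11001 = 00111
Remainder (last 4 bits) = 0111. This is the CRC / FCS.

0111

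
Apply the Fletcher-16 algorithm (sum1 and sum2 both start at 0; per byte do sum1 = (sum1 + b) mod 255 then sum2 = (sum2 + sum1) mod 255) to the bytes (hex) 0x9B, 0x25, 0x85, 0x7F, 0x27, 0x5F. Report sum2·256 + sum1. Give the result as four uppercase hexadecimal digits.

Running sums (mod 255):
  after byte 0 (0x9B): sum1=155, sum2=155
  after byte 1 (0x25): sum1=192, sum2=92
  after byte 2 (0x85): sum1=70, sum2=162
  after byte 3 (0x7F): sum1=197, sum2=104
  after byte 4 (0x27): sum1=236, sum2=85
  after byte 5 (0x5F): sum1=76, sum2=161
Checksum = sum2·256 + sum1 = 161·256 + 76 = 41292 = 0xA14C.

A14C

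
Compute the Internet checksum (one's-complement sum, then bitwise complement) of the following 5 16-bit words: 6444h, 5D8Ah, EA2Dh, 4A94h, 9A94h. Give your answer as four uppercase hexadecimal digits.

6EDA

One's-complement addition (fold any carry out of bit 15 back into bit 0):
  0x6444 + 0x5D8A = 0x0C1CE
  0xC1CE + 0xEA2D = 0x1ABFB → wrap carry → 0xABFC
  0xABFC + 0x4A94 = 0x0F690
  0xF690 + 0x9A94 = 0x19124 → wrap carry → 0x9125
One's-complement sum = 0x9125.
Checksum = ~0x9125 & 0xFFFF = 0x6EDA.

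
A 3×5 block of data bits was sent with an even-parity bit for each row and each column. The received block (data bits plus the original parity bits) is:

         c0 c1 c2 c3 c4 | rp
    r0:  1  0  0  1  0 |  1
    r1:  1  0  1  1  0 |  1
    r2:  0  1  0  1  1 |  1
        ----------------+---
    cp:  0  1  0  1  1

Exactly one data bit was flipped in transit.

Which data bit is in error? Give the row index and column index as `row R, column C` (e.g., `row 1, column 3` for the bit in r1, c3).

Recompute each row's even parity and compare to rp:
  r0: data parity 0, sent rp 1 → mismatch
  r1: data parity 1, sent rp 1 → ok
  r2: data parity 1, sent rp 1 → ok
Recompute each column's even parity and compare to cp:
  c0: data parity 0, sent cp 0 → ok
  c1: data parity 1, sent cp 1 → ok
  c2: data parity 1, sent cp 0 → mismatch
  c3: data parity 1, sent cp 1 → ok
  c4: data parity 1, sent cp 1 → ok
Exactly one row (r0) and one column (c2) fail → the flipped bit is at their intersection.

row 0, column 2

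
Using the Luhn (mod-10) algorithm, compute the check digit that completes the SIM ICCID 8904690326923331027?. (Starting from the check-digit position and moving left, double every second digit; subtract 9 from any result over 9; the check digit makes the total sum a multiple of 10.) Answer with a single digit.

1

Partial digits right→left: 7 2 0 1 3 3 3 2 9 6 2 3 0 9 6 4 0 9 8
Double every second digit counting from the check-digit position (so the 1st, 3rd, 5th, ... of the partial from the right).
  doubled (with −9 where >9): 5 0 6 6 9 4 0 3 0 7 → sum 40
  kept as-is: 2 1 3 2 6 3 9 4 9 → sum 39
Total = 40 + 39 = 79.
Check digit = (10 − (79 mod 10)) mod 10 = 1.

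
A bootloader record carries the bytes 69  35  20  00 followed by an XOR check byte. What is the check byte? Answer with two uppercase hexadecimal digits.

XOR the bytes together:
  start with 0x69
  0x69 ⊕ 0x35 = 0x5C
  0x5C ⊕ 0x20 = 0x7C
  0x7C ⊕ 0x00 = 0x7C

7C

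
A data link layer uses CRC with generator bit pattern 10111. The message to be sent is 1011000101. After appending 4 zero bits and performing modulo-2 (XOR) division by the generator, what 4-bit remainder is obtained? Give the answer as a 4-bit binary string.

1000

Append 4 zeros: 10110001010000. Divide by 10111 (XOR where the leading bit is 1):
  pos 0: 10110 XOR 10111 = 00001
  pos 4: 10010 XOR 10111 = 00101
  pos 6: 10110 XOR 10111 = 00001
Remainder (last 4 bits) = 1000. This is the CRC / FCS.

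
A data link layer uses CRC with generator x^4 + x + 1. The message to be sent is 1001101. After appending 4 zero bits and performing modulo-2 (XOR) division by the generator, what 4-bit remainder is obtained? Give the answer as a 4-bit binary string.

Append 4 zeros: 10011010000. Divide by 10011 (XOR where the leading bit is 1):
  pos 0: 10011 XOR 10011 = 00000
  pos 6: 10000 XOR 10011 = 00011
Remainder (last 4 bits) = 0011. This is the CRC / FCS.

0011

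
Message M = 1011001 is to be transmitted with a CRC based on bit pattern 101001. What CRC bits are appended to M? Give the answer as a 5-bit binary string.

Append 5 zeros: 101100100000. Divide by 101001 (XOR where the leading bit is 1):
  pos 0: 101100 XOR 101001 = 000101
  pos 3: 101100 XOR 101001 = 000101
  pos 6: 101000 XOR 101001 = 000001
Remainder (last 5 bits) = 00001. This is the CRC / FCS.

00001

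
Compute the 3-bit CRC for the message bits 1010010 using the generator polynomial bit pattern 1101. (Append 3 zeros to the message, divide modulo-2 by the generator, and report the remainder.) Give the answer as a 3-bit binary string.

010

Append 3 zeros: 1010010000. Divide by 1101 (XOR where the leading bit is 1):
  pos 0: 1010 XOR 1101 = 0111
  pos 1: 1110 XOR 1101 = 0011
  pos 3: 1110 XOR 1101 = 0011
  pos 5: 1100 XOR 1101 = 0001
Remainder (last 3 bits) = 010. This is the CRC / FCS.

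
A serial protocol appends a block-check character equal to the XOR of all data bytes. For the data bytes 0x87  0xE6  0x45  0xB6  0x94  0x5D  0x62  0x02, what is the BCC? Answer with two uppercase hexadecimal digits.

XOR the bytes together:
  start with 0x87
  0x87 ⊕ 0xE6 = 0x61
  0x61 ⊕ 0x45 = 0x24
  0x24 ⊕ 0xB6 = 0x92
  0x92 ⊕ 0x94 = 0x06
  0x06 ⊕ 0x5D = 0x5B
  0x5B ⊕ 0x62 = 0x39
  0x39 ⊕ 0x02 = 0x3B

3B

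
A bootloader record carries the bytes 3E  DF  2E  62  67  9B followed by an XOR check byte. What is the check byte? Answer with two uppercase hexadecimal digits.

XOR the bytes together:
  start with 0x3E
  0x3E ⊕ 0xDF = 0xE1
  0xE1 ⊕ 0x2E = 0xCF
  0xCF ⊕ 0x62 = 0xAD
  0xAD ⊕ 0x67 = 0xCA
  0xCA ⊕ 0x9B = 0x51

51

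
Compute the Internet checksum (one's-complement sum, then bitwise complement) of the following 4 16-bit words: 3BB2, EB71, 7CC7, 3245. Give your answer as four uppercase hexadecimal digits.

29CF

One's-complement addition (fold any carry out of bit 15 back into bit 0):
  0x3BB2 + 0xEB71 = 0x12723 → wrap carry → 0x2724
  0x2724 + 0x7CC7 = 0x0A3EB
  0xA3EB + 0x3245 = 0x0D630
One's-complement sum = 0xD630.
Checksum = ~0xD630 & 0xFFFF = 0x29CF.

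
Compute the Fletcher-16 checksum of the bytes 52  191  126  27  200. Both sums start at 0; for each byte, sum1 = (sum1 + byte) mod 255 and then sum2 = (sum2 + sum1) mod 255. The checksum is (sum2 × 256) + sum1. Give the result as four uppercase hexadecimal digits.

Running sums (mod 255):
  after byte 0 (52): sum1=52, sum2=52
  after byte 1 (191): sum1=243, sum2=40
  after byte 2 (126): sum1=114, sum2=154
  after byte 3 (27): sum1=141, sum2=40
  after byte 4 (200): sum1=86, sum2=126
Checksum = sum2·256 + sum1 = 126·256 + 86 = 32342 = 0x7E56.

7E56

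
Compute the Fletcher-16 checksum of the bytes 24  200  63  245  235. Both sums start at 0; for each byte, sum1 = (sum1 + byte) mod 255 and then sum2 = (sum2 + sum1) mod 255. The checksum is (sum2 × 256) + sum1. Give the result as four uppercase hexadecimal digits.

Running sums (mod 255):
  after byte 0 (24): sum1=24, sum2=24
  after byte 1 (200): sum1=224, sum2=248
  after byte 2 (63): sum1=32, sum2=25
  after byte 3 (245): sum1=22, sum2=47
  after byte 4 (235): sum1=2, sum2=49
Checksum = sum2·256 + sum1 = 49·256 + 2 = 12546 = 0x3102.

3102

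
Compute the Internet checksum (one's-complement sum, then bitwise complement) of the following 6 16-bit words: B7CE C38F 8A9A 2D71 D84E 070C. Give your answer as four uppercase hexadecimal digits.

ED3A

One's-complement addition (fold any carry out of bit 15 back into bit 0):
  0xB7CE + 0xC38F = 0x17B5D → wrap carry → 0x7B5E
  0x7B5E + 0x8A9A = 0x105F8 → wrap carry → 0x05F9
  0x05F9 + 0x2D71 = 0x0336A
  0x336A + 0xD84E = 0x10BB8 → wrap carry → 0x0BB9
  0x0BB9 + 0x070C = 0x012C5
One's-complement sum = 0x12C5.
Checksum = ~0x12C5 & 0xFFFF = 0xED3A.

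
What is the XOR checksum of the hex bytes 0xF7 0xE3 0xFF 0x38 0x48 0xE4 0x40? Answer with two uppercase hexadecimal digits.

XOR the bytes together:
  start with 0xF7
  0xF7 ⊕ 0xE3 = 0x14
  0x14 ⊕ 0xFF = 0xEB
  0xEB ⊕ 0x38 = 0xD3
  0xD3 ⊕ 0x48 = 0x9B
  0x9B ⊕ 0xE4 = 0x7F
  0x7F ⊕ 0x40 = 0x3F

3F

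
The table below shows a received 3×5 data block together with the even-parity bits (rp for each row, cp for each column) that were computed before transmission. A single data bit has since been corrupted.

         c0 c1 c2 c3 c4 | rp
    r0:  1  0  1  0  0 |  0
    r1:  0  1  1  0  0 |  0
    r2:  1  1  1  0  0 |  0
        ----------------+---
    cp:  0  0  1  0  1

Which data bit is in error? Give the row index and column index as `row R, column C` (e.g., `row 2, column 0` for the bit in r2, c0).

Recompute each row's even parity and compare to rp:
  r0: data parity 0, sent rp 0 → ok
  r1: data parity 0, sent rp 0 → ok
  r2: data parity 1, sent rp 0 → mismatch
Recompute each column's even parity and compare to cp:
  c0: data parity 0, sent cp 0 → ok
  c1: data parity 0, sent cp 0 → ok
  c2: data parity 1, sent cp 1 → ok
  c3: data parity 0, sent cp 0 → ok
  c4: data parity 0, sent cp 1 → mismatch
Exactly one row (r2) and one column (c4) fail → the flipped bit is at their intersection.

row 2, column 4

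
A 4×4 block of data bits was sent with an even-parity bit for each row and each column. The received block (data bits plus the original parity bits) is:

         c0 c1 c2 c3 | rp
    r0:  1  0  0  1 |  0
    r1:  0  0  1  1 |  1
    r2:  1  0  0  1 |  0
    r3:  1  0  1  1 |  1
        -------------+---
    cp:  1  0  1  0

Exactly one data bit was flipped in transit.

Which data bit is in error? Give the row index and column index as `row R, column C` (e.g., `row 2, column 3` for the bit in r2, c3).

row 1, column 2

Recompute each row's even parity and compare to rp:
  r0: data parity 0, sent rp 0 → ok
  r1: data parity 0, sent rp 1 → mismatch
  r2: data parity 0, sent rp 0 → ok
  r3: data parity 1, sent rp 1 → ok
Recompute each column's even parity and compare to cp:
  c0: data parity 1, sent cp 1 → ok
  c1: data parity 0, sent cp 0 → ok
  c2: data parity 0, sent cp 1 → mismatch
  c3: data parity 0, sent cp 0 → ok
Exactly one row (r1) and one column (c2) fail → the flipped bit is at their intersection.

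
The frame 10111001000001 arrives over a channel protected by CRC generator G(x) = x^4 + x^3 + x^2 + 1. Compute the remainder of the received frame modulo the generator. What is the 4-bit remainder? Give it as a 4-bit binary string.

Modulo-2 division of 10111001000001 by 11101:
  pos 0: 10111 XOR 11101 = 01010
  pos 1: 10100 XOR 11101 = 01001
  pos 2: 10010 XOR 11101 = 01111
  pos 3: 11111 XOR 11101 = 00010
  pos 6: 10000 XOR 11101 = 01101
  pos 7: 11010 XOR 11101 = 00111
  pos 9: 11101 XOR 11101 = 00000
Remainder = 0000 (zero — the frame passes the CRC check).

0000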